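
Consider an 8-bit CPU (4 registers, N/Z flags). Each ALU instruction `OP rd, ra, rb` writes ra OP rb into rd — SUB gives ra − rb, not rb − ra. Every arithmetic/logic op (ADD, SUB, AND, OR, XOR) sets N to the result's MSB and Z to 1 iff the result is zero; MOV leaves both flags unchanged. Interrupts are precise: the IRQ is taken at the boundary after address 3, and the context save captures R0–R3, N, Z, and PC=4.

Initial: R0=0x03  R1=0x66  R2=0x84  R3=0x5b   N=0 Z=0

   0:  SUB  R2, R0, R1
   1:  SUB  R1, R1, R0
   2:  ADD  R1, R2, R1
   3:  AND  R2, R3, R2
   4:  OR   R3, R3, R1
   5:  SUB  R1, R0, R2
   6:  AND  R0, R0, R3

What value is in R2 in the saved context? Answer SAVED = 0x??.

SAVED = 0x19

after  0: R0=0x03 R1=0x66 R2=0x9d R3=0x5b  N=1 Z=0
after  1: R0=0x03 R1=0x63 R2=0x9d R3=0x5b  N=0 Z=0
after  2: R0=0x03 R1=0x00 R2=0x9d R3=0x5b  N=0 Z=1
after  3: R0=0x03 R1=0x00 R2=0x19 R3=0x5b  N=0 Z=0
-- IRQ taken; context saved, return-PC = 4 --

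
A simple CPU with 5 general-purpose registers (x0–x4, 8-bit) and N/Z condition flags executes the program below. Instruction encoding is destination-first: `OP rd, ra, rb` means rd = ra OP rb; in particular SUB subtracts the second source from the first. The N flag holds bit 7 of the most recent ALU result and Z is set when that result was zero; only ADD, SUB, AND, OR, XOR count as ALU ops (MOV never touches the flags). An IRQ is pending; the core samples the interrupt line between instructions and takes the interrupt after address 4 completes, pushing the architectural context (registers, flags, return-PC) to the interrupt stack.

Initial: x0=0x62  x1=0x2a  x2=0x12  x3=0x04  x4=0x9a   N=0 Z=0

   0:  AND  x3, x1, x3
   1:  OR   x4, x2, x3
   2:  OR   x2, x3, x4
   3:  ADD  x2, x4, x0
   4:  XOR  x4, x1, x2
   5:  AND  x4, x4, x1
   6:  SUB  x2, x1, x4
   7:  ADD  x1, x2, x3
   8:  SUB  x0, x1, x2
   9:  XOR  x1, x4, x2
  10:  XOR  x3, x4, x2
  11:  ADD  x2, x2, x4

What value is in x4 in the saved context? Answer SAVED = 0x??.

after  0: x0=0x62 x1=0x2a x2=0x12 x3=0x00 x4=0x9a  N=0 Z=1
after  1: x0=0x62 x1=0x2a x2=0x12 x3=0x00 x4=0x12  N=0 Z=0
after  2: x0=0x62 x1=0x2a x2=0x12 x3=0x00 x4=0x12  N=0 Z=0
after  3: x0=0x62 x1=0x2a x2=0x74 x3=0x00 x4=0x12  N=0 Z=0
after  4: x0=0x62 x1=0x2a x2=0x74 x3=0x00 x4=0x5e  N=0 Z=0
-- IRQ taken; context saved, return-PC = 5 --

SAVED = 0x5e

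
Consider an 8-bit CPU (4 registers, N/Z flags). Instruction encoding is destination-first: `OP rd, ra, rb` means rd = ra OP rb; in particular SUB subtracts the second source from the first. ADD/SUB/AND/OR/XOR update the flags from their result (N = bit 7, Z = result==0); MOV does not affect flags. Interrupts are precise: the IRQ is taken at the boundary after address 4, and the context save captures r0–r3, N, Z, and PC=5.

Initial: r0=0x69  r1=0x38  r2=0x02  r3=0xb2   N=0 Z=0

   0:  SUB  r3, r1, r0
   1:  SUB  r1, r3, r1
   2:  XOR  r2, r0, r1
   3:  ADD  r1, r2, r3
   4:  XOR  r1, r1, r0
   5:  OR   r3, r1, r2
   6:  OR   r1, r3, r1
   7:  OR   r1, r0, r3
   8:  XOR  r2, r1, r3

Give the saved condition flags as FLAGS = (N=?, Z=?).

FLAGS = (N=1, Z=0)

after  0: r0=0x69 r1=0x38 r2=0x02 r3=0xcf  N=1 Z=0
after  1: r0=0x69 r1=0x97 r2=0x02 r3=0xcf  N=1 Z=0
after  2: r0=0x69 r1=0x97 r2=0xfe r3=0xcf  N=1 Z=0
after  3: r0=0x69 r1=0xcd r2=0xfe r3=0xcf  N=1 Z=0
after  4: r0=0x69 r1=0xa4 r2=0xfe r3=0xcf  N=1 Z=0
-- IRQ taken; context saved, return-PC = 5 --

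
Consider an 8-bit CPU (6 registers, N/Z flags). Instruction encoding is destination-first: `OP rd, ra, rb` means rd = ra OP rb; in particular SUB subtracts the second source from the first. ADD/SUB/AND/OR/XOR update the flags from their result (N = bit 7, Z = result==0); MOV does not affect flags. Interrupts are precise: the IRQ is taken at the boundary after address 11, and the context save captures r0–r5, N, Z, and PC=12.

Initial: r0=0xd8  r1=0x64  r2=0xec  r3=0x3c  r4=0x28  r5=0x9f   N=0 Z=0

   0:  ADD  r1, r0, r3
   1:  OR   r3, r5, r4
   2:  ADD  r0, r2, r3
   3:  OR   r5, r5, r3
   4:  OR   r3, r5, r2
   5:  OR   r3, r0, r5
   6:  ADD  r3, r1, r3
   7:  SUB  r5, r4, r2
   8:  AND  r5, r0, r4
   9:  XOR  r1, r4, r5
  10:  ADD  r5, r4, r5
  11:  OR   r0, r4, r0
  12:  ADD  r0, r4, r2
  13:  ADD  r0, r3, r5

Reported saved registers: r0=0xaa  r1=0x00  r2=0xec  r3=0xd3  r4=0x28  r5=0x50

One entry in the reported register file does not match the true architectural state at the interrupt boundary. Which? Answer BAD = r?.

after  0: r0=0xd8 r1=0x14 r2=0xec r3=0x3c r4=0x28 r5=0x9f  N=0 Z=0
after  1: r0=0xd8 r1=0x14 r2=0xec r3=0xbf r4=0x28 r5=0x9f  N=1 Z=0
after  2: r0=0xab r1=0x14 r2=0xec r3=0xbf r4=0x28 r5=0x9f  N=1 Z=0
after  3: r0=0xab r1=0x14 r2=0xec r3=0xbf r4=0x28 r5=0xbf  N=1 Z=0
after  4: r0=0xab r1=0x14 r2=0xec r3=0xff r4=0x28 r5=0xbf  N=1 Z=0
after  5: r0=0xab r1=0x14 r2=0xec r3=0xbf r4=0x28 r5=0xbf  N=1 Z=0
after  6: r0=0xab r1=0x14 r2=0xec r3=0xd3 r4=0x28 r5=0xbf  N=1 Z=0
after  7: r0=0xab r1=0x14 r2=0xec r3=0xd3 r4=0x28 r5=0x3c  N=0 Z=0
after  8: r0=0xab r1=0x14 r2=0xec r3=0xd3 r4=0x28 r5=0x28  N=0 Z=0
after  9: r0=0xab r1=0x00 r2=0xec r3=0xd3 r4=0x28 r5=0x28  N=0 Z=1
after 10: r0=0xab r1=0x00 r2=0xec r3=0xd3 r4=0x28 r5=0x50  N=0 Z=0
after 11: r0=0xab r1=0x00 r2=0xec r3=0xd3 r4=0x28 r5=0x50  N=1 Z=0
-- IRQ taken; context saved, return-PC = 12 --
mismatch: r0: reported 0xaa vs actual 0xab

BAD = r0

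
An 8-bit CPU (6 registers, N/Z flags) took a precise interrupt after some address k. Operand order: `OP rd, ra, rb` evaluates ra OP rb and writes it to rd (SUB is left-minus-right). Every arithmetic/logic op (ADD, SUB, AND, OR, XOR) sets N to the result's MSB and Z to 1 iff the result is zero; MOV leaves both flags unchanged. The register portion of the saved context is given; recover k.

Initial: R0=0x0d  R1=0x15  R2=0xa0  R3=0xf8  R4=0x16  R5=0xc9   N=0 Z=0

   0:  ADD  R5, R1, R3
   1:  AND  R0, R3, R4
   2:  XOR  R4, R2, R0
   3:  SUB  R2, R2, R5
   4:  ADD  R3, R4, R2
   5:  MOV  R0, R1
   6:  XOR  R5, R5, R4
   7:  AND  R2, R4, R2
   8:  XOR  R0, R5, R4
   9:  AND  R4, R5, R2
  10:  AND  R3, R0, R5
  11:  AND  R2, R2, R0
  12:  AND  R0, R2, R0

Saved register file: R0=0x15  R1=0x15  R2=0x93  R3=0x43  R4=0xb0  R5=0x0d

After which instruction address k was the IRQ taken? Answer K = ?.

K = 5

after  0: R0=0x0d R1=0x15 R2=0xa0 R3=0xf8 R4=0x16 R5=0x0d  N=0 Z=0
after  1: R0=0x10 R1=0x15 R2=0xa0 R3=0xf8 R4=0x16 R5=0x0d  N=0 Z=0
after  2: R0=0x10 R1=0x15 R2=0xa0 R3=0xf8 R4=0xb0 R5=0x0d  N=1 Z=0
after  3: R0=0x10 R1=0x15 R2=0x93 R3=0xf8 R4=0xb0 R5=0x0d  N=1 Z=0
after  4: R0=0x10 R1=0x15 R2=0x93 R3=0x43 R4=0xb0 R5=0x0d  N=0 Z=0
after  5: R0=0x15 R1=0x15 R2=0x93 R3=0x43 R4=0xb0 R5=0x0d  N=0 Z=0
-- IRQ taken; context saved, return-PC = 6 --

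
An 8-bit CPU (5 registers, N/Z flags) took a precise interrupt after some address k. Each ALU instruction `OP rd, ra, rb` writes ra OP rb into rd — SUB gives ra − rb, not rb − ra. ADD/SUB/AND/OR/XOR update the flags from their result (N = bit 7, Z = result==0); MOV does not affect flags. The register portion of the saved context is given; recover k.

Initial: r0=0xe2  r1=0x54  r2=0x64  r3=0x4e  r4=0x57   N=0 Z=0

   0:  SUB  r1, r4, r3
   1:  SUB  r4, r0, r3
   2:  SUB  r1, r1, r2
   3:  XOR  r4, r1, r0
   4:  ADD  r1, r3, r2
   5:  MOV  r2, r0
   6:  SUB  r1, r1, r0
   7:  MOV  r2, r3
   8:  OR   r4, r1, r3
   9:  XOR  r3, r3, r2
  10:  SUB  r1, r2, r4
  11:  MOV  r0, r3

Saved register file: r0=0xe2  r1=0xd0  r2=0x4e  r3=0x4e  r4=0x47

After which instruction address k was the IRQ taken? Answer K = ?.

after  0: r0=0xe2 r1=0x09 r2=0x64 r3=0x4e r4=0x57  N=0 Z=0
after  1: r0=0xe2 r1=0x09 r2=0x64 r3=0x4e r4=0x94  N=1 Z=0
after  2: r0=0xe2 r1=0xa5 r2=0x64 r3=0x4e r4=0x94  N=1 Z=0
after  3: r0=0xe2 r1=0xa5 r2=0x64 r3=0x4e r4=0x47  N=0 Z=0
after  4: r0=0xe2 r1=0xb2 r2=0x64 r3=0x4e r4=0x47  N=1 Z=0
after  5: r0=0xe2 r1=0xb2 r2=0xe2 r3=0x4e r4=0x47  N=1 Z=0
after  6: r0=0xe2 r1=0xd0 r2=0xe2 r3=0x4e r4=0x47  N=1 Z=0
after  7: r0=0xe2 r1=0xd0 r2=0x4e r3=0x4e r4=0x47  N=1 Z=0
-- IRQ taken; context saved, return-PC = 8 --

K = 7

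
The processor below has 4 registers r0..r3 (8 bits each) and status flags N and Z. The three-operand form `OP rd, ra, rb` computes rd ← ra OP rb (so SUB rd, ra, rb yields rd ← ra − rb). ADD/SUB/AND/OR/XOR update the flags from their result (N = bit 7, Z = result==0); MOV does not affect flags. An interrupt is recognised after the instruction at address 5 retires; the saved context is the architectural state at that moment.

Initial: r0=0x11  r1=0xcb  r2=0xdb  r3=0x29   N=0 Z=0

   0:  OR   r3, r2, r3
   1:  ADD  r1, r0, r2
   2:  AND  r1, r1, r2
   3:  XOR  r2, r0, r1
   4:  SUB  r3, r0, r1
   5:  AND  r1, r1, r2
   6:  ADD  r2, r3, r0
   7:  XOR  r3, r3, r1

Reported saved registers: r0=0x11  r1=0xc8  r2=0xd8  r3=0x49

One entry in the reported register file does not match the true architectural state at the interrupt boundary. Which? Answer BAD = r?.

after  0: r0=0x11 r1=0xcb r2=0xdb r3=0xfb  N=1 Z=0
after  1: r0=0x11 r1=0xec r2=0xdb r3=0xfb  N=1 Z=0
after  2: r0=0x11 r1=0xc8 r2=0xdb r3=0xfb  N=1 Z=0
after  3: r0=0x11 r1=0xc8 r2=0xd9 r3=0xfb  N=1 Z=0
after  4: r0=0x11 r1=0xc8 r2=0xd9 r3=0x49  N=0 Z=0
after  5: r0=0x11 r1=0xc8 r2=0xd9 r3=0x49  N=1 Z=0
-- IRQ taken; context saved, return-PC = 6 --
mismatch: r2: reported 0xd8 vs actual 0xd9

BAD = r2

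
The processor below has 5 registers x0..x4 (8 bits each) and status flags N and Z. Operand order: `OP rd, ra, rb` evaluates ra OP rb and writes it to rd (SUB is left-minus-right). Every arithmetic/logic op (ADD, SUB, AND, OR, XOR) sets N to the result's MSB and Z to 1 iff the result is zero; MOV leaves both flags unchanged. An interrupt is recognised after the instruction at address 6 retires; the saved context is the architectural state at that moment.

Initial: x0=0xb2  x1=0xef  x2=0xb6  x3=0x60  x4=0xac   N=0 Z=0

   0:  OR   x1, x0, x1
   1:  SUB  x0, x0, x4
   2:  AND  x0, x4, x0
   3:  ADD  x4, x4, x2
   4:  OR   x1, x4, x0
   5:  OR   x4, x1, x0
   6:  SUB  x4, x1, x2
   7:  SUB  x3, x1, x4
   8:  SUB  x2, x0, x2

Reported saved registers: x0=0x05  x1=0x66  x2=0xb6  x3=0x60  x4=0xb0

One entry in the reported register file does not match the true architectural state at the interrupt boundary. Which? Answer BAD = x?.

after  0: x0=0xb2 x1=0xff x2=0xb6 x3=0x60 x4=0xac  N=1 Z=0
after  1: x0=0x06 x1=0xff x2=0xb6 x3=0x60 x4=0xac  N=0 Z=0
after  2: x0=0x04 x1=0xff x2=0xb6 x3=0x60 x4=0xac  N=0 Z=0
after  3: x0=0x04 x1=0xff x2=0xb6 x3=0x60 x4=0x62  N=0 Z=0
after  4: x0=0x04 x1=0x66 x2=0xb6 x3=0x60 x4=0x62  N=0 Z=0
after  5: x0=0x04 x1=0x66 x2=0xb6 x3=0x60 x4=0x66  N=0 Z=0
after  6: x0=0x04 x1=0x66 x2=0xb6 x3=0x60 x4=0xb0  N=1 Z=0
-- IRQ taken; context saved, return-PC = 7 --
mismatch: x0: reported 0x05 vs actual 0x04

BAD = x0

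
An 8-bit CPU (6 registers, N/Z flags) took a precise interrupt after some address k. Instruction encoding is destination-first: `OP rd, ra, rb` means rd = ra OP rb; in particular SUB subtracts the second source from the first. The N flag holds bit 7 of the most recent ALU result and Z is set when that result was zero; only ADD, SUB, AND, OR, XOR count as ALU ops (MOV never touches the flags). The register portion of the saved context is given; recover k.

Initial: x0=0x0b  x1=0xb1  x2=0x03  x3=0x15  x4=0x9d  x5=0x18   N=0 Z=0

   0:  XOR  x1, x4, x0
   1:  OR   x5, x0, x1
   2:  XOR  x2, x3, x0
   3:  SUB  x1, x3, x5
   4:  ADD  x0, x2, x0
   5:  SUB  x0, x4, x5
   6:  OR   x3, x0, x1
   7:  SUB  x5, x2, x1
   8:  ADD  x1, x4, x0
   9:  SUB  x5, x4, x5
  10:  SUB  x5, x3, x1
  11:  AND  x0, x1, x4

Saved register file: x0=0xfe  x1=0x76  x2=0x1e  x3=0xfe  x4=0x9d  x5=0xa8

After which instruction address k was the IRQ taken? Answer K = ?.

K = 7

after  0: x0=0x0b x1=0x96 x2=0x03 x3=0x15 x4=0x9d x5=0x18  N=1 Z=0
after  1: x0=0x0b x1=0x96 x2=0x03 x3=0x15 x4=0x9d x5=0x9f  N=1 Z=0
after  2: x0=0x0b x1=0x96 x2=0x1e x3=0x15 x4=0x9d x5=0x9f  N=0 Z=0
after  3: x0=0x0b x1=0x76 x2=0x1e x3=0x15 x4=0x9d x5=0x9f  N=0 Z=0
after  4: x0=0x29 x1=0x76 x2=0x1e x3=0x15 x4=0x9d x5=0x9f  N=0 Z=0
after  5: x0=0xfe x1=0x76 x2=0x1e x3=0x15 x4=0x9d x5=0x9f  N=1 Z=0
after  6: x0=0xfe x1=0x76 x2=0x1e x3=0xfe x4=0x9d x5=0x9f  N=1 Z=0
after  7: x0=0xfe x1=0x76 x2=0x1e x3=0xfe x4=0x9d x5=0xa8  N=1 Z=0
-- IRQ taken; context saved, return-PC = 8 --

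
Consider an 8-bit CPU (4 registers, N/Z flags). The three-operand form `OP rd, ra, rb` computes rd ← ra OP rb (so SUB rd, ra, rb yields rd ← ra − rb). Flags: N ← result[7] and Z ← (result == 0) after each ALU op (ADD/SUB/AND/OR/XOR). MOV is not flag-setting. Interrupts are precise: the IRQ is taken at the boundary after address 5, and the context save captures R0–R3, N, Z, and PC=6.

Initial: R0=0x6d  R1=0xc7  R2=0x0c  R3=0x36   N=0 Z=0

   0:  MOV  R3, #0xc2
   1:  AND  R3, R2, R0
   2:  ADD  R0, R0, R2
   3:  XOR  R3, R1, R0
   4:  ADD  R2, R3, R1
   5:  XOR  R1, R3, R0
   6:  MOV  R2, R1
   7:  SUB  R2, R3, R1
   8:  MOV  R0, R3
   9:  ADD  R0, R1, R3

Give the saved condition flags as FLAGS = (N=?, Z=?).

after  0: R0=0x6d R1=0xc7 R2=0x0c R3=0xc2  N=0 Z=0
after  1: R0=0x6d R1=0xc7 R2=0x0c R3=0x0c  N=0 Z=0
after  2: R0=0x79 R1=0xc7 R2=0x0c R3=0x0c  N=0 Z=0
after  3: R0=0x79 R1=0xc7 R2=0x0c R3=0xbe  N=1 Z=0
after  4: R0=0x79 R1=0xc7 R2=0x85 R3=0xbe  N=1 Z=0
after  5: R0=0x79 R1=0xc7 R2=0x85 R3=0xbe  N=1 Z=0
-- IRQ taken; context saved, return-PC = 6 --

FLAGS = (N=1, Z=0)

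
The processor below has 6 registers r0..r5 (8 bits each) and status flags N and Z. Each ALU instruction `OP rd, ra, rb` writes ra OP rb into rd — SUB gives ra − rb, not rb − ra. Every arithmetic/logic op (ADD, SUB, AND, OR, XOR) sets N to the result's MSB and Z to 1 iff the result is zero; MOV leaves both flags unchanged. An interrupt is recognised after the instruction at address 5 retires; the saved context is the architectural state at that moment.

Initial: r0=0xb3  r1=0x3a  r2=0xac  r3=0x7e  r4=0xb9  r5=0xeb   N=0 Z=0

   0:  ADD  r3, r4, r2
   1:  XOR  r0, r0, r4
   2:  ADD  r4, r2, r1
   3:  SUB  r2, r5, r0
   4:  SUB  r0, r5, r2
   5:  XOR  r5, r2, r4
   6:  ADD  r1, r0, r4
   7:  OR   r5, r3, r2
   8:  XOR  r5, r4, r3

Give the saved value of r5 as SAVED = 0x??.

after  0: r0=0xb3 r1=0x3a r2=0xac r3=0x65 r4=0xb9 r5=0xeb  N=0 Z=0
after  1: r0=0x0a r1=0x3a r2=0xac r3=0x65 r4=0xb9 r5=0xeb  N=0 Z=0
after  2: r0=0x0a r1=0x3a r2=0xac r3=0x65 r4=0xe6 r5=0xeb  N=1 Z=0
after  3: r0=0x0a r1=0x3a r2=0xe1 r3=0x65 r4=0xe6 r5=0xeb  N=1 Z=0
after  4: r0=0x0a r1=0x3a r2=0xe1 r3=0x65 r4=0xe6 r5=0xeb  N=0 Z=0
after  5: r0=0x0a r1=0x3a r2=0xe1 r3=0x65 r4=0xe6 r5=0x07  N=0 Z=0
-- IRQ taken; context saved, return-PC = 6 --

SAVED = 0x07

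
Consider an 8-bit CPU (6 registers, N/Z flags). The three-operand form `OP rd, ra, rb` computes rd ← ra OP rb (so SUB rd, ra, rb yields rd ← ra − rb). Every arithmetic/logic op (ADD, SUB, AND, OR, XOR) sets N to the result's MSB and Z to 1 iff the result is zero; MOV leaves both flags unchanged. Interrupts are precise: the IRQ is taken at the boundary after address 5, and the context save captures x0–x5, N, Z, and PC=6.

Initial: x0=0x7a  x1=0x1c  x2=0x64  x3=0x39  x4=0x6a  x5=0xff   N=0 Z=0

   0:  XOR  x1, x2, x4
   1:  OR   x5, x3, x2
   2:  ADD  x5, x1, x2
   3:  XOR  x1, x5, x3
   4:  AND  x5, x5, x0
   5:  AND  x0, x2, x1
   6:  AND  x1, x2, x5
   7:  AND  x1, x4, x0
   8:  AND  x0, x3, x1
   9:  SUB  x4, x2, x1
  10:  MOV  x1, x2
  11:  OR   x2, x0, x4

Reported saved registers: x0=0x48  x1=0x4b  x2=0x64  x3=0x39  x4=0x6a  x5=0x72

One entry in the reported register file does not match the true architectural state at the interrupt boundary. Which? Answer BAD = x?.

BAD = x0

after  0: x0=0x7a x1=0x0e x2=0x64 x3=0x39 x4=0x6a x5=0xff  N=0 Z=0
after  1: x0=0x7a x1=0x0e x2=0x64 x3=0x39 x4=0x6a x5=0x7d  N=0 Z=0
after  2: x0=0x7a x1=0x0e x2=0x64 x3=0x39 x4=0x6a x5=0x72  N=0 Z=0
after  3: x0=0x7a x1=0x4b x2=0x64 x3=0x39 x4=0x6a x5=0x72  N=0 Z=0
after  4: x0=0x7a x1=0x4b x2=0x64 x3=0x39 x4=0x6a x5=0x72  N=0 Z=0
after  5: x0=0x40 x1=0x4b x2=0x64 x3=0x39 x4=0x6a x5=0x72  N=0 Z=0
-- IRQ taken; context saved, return-PC = 6 --
mismatch: x0: reported 0x48 vs actual 0x40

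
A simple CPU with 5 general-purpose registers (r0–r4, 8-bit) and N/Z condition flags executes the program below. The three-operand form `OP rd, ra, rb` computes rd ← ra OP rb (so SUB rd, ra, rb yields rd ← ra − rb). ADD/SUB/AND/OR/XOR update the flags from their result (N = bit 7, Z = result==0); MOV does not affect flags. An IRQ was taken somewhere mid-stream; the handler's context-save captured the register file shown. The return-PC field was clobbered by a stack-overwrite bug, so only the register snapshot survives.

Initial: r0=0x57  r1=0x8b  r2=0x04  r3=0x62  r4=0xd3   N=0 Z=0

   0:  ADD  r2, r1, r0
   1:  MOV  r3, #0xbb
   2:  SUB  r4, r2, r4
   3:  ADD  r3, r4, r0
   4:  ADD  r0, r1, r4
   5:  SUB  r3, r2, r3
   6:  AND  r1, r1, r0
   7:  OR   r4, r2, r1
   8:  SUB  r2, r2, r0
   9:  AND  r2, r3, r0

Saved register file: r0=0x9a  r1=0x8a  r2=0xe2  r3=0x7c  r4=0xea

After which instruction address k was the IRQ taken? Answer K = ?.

after  0: r0=0x57 r1=0x8b r2=0xe2 r3=0x62 r4=0xd3  N=1 Z=0
after  1: r0=0x57 r1=0x8b r2=0xe2 r3=0xbb r4=0xd3  N=1 Z=0
after  2: r0=0x57 r1=0x8b r2=0xe2 r3=0xbb r4=0x0f  N=0 Z=0
after  3: r0=0x57 r1=0x8b r2=0xe2 r3=0x66 r4=0x0f  N=0 Z=0
after  4: r0=0x9a r1=0x8b r2=0xe2 r3=0x66 r4=0x0f  N=1 Z=0
after  5: r0=0x9a r1=0x8b r2=0xe2 r3=0x7c r4=0x0f  N=0 Z=0
after  6: r0=0x9a r1=0x8a r2=0xe2 r3=0x7c r4=0x0f  N=1 Z=0
after  7: r0=0x9a r1=0x8a r2=0xe2 r3=0x7c r4=0xea  N=1 Z=0
-- IRQ taken; context saved, return-PC = 8 --

K = 7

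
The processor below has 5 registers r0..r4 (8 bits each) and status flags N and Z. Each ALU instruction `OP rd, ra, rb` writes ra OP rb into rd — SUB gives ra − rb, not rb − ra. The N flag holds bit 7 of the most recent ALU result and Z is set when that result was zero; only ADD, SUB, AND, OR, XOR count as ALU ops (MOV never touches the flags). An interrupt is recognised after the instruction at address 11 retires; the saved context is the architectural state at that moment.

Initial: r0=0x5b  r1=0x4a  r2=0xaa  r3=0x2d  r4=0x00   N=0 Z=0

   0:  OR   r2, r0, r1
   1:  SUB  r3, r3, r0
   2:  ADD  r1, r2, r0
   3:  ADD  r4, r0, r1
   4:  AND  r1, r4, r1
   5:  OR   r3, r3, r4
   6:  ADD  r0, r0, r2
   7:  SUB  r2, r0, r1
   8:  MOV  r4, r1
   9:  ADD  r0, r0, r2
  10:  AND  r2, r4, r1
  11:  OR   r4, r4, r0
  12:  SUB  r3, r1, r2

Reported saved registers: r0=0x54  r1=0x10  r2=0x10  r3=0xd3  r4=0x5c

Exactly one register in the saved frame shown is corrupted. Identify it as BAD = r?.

BAD = r0

after  0: r0=0x5b r1=0x4a r2=0x5b r3=0x2d r4=0x00  N=0 Z=0
after  1: r0=0x5b r1=0x4a r2=0x5b r3=0xd2 r4=0x00  N=1 Z=0
after  2: r0=0x5b r1=0xb6 r2=0x5b r3=0xd2 r4=0x00  N=1 Z=0
after  3: r0=0x5b r1=0xb6 r2=0x5b r3=0xd2 r4=0x11  N=0 Z=0
after  4: r0=0x5b r1=0x10 r2=0x5b r3=0xd2 r4=0x11  N=0 Z=0
after  5: r0=0x5b r1=0x10 r2=0x5b r3=0xd3 r4=0x11  N=1 Z=0
after  6: r0=0xb6 r1=0x10 r2=0x5b r3=0xd3 r4=0x11  N=1 Z=0
after  7: r0=0xb6 r1=0x10 r2=0xa6 r3=0xd3 r4=0x11  N=1 Z=0
after  8: r0=0xb6 r1=0x10 r2=0xa6 r3=0xd3 r4=0x10  N=1 Z=0
after  9: r0=0x5c r1=0x10 r2=0xa6 r3=0xd3 r4=0x10  N=0 Z=0
after 10: r0=0x5c r1=0x10 r2=0x10 r3=0xd3 r4=0x10  N=0 Z=0
after 11: r0=0x5c r1=0x10 r2=0x10 r3=0xd3 r4=0x5c  N=0 Z=0
-- IRQ taken; context saved, return-PC = 12 --
mismatch: r0: reported 0x54 vs actual 0x5c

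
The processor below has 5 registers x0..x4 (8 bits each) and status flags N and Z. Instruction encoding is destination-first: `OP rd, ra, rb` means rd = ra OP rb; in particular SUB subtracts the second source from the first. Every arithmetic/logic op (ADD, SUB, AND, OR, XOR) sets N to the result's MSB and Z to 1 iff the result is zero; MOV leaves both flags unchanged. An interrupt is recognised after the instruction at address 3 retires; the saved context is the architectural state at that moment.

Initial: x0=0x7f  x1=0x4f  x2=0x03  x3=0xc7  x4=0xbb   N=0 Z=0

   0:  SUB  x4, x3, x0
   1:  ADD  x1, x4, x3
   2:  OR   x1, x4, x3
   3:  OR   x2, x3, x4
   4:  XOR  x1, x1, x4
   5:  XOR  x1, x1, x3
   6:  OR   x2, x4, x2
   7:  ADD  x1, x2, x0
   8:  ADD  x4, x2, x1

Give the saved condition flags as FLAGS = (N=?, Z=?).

after  0: x0=0x7f x1=0x4f x2=0x03 x3=0xc7 x4=0x48  N=0 Z=0
after  1: x0=0x7f x1=0x0f x2=0x03 x3=0xc7 x4=0x48  N=0 Z=0
after  2: x0=0x7f x1=0xcf x2=0x03 x3=0xc7 x4=0x48  N=1 Z=0
after  3: x0=0x7f x1=0xcf x2=0xcf x3=0xc7 x4=0x48  N=1 Z=0
-- IRQ taken; context saved, return-PC = 4 --

FLAGS = (N=1, Z=0)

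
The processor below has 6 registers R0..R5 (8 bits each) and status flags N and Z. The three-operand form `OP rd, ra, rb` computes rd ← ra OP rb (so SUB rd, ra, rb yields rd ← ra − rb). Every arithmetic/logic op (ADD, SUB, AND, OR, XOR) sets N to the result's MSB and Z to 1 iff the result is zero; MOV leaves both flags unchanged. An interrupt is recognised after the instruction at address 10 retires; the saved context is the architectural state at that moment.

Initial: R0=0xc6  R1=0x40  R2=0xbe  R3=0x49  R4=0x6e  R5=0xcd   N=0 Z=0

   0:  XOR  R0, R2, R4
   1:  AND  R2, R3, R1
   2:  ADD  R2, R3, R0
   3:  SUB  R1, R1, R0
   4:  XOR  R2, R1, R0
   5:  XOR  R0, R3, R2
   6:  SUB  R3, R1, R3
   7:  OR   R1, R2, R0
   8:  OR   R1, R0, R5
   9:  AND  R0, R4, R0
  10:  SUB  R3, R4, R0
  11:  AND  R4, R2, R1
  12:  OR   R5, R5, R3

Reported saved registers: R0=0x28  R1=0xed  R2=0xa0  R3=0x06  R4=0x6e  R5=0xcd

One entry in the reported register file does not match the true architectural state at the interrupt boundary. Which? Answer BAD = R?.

after  0: R0=0xd0 R1=0x40 R2=0xbe R3=0x49 R4=0x6e R5=0xcd  N=1 Z=0
after  1: R0=0xd0 R1=0x40 R2=0x40 R3=0x49 R4=0x6e R5=0xcd  N=0 Z=0
after  2: R0=0xd0 R1=0x40 R2=0x19 R3=0x49 R4=0x6e R5=0xcd  N=0 Z=0
after  3: R0=0xd0 R1=0x70 R2=0x19 R3=0x49 R4=0x6e R5=0xcd  N=0 Z=0
after  4: R0=0xd0 R1=0x70 R2=0xa0 R3=0x49 R4=0x6e R5=0xcd  N=1 Z=0
after  5: R0=0xe9 R1=0x70 R2=0xa0 R3=0x49 R4=0x6e R5=0xcd  N=1 Z=0
after  6: R0=0xe9 R1=0x70 R2=0xa0 R3=0x27 R4=0x6e R5=0xcd  N=0 Z=0
after  7: R0=0xe9 R1=0xe9 R2=0xa0 R3=0x27 R4=0x6e R5=0xcd  N=1 Z=0
after  8: R0=0xe9 R1=0xed R2=0xa0 R3=0x27 R4=0x6e R5=0xcd  N=1 Z=0
after  9: R0=0x68 R1=0xed R2=0xa0 R3=0x27 R4=0x6e R5=0xcd  N=0 Z=0
after 10: R0=0x68 R1=0xed R2=0xa0 R3=0x06 R4=0x6e R5=0xcd  N=0 Z=0
-- IRQ taken; context saved, return-PC = 11 --
mismatch: R0: reported 0x28 vs actual 0x68

BAD = R0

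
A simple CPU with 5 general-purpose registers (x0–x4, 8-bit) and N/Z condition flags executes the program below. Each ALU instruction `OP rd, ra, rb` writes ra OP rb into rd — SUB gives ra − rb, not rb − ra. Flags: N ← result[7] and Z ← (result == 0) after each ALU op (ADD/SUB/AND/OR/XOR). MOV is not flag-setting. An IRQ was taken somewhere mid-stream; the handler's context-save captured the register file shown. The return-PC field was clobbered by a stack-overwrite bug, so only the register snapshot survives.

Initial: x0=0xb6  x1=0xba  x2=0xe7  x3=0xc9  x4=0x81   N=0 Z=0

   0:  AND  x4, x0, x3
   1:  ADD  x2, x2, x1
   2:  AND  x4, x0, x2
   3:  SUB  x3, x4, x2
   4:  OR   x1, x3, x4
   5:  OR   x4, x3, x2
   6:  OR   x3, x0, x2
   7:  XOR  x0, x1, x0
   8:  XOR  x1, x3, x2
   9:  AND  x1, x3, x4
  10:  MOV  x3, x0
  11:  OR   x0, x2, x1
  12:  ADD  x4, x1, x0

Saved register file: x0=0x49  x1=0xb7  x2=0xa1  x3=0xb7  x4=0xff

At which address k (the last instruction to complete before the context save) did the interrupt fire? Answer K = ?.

K = 9

after  0: x0=0xb6 x1=0xba x2=0xe7 x3=0xc9 x4=0x80  N=1 Z=0
after  1: x0=0xb6 x1=0xba x2=0xa1 x3=0xc9 x4=0x80  N=1 Z=0
after  2: x0=0xb6 x1=0xba x2=0xa1 x3=0xc9 x4=0xa0  N=1 Z=0
after  3: x0=0xb6 x1=0xba x2=0xa1 x3=0xff x4=0xa0  N=1 Z=0
after  4: x0=0xb6 x1=0xff x2=0xa1 x3=0xff x4=0xa0  N=1 Z=0
after  5: x0=0xb6 x1=0xff x2=0xa1 x3=0xff x4=0xff  N=1 Z=0
after  6: x0=0xb6 x1=0xff x2=0xa1 x3=0xb7 x4=0xff  N=1 Z=0
after  7: x0=0x49 x1=0xff x2=0xa1 x3=0xb7 x4=0xff  N=0 Z=0
after  8: x0=0x49 x1=0x16 x2=0xa1 x3=0xb7 x4=0xff  N=0 Z=0
after  9: x0=0x49 x1=0xb7 x2=0xa1 x3=0xb7 x4=0xff  N=1 Z=0
-- IRQ taken; context saved, return-PC = 10 --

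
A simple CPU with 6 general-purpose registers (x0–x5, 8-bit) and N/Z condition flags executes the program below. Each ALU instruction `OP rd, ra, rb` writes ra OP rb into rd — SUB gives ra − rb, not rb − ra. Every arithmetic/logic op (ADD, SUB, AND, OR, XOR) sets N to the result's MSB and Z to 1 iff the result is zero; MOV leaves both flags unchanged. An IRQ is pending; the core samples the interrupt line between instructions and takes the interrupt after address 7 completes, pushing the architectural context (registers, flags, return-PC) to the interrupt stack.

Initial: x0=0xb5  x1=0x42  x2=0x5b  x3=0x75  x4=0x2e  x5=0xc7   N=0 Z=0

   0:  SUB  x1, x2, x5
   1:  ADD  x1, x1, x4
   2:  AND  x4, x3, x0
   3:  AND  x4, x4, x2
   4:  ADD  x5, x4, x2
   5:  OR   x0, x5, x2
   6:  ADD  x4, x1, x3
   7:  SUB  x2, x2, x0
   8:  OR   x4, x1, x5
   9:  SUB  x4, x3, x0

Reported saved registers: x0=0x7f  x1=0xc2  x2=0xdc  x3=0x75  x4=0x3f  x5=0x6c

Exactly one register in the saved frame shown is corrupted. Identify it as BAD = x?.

after  0: x0=0xb5 x1=0x94 x2=0x5b x3=0x75 x4=0x2e x5=0xc7  N=1 Z=0
after  1: x0=0xb5 x1=0xc2 x2=0x5b x3=0x75 x4=0x2e x5=0xc7  N=1 Z=0
after  2: x0=0xb5 x1=0xc2 x2=0x5b x3=0x75 x4=0x35 x5=0xc7  N=0 Z=0
after  3: x0=0xb5 x1=0xc2 x2=0x5b x3=0x75 x4=0x11 x5=0xc7  N=0 Z=0
after  4: x0=0xb5 x1=0xc2 x2=0x5b x3=0x75 x4=0x11 x5=0x6c  N=0 Z=0
after  5: x0=0x7f x1=0xc2 x2=0x5b x3=0x75 x4=0x11 x5=0x6c  N=0 Z=0
after  6: x0=0x7f x1=0xc2 x2=0x5b x3=0x75 x4=0x37 x5=0x6c  N=0 Z=0
after  7: x0=0x7f x1=0xc2 x2=0xdc x3=0x75 x4=0x37 x5=0x6c  N=1 Z=0
-- IRQ taken; context saved, return-PC = 8 --
mismatch: x4: reported 0x3f vs actual 0x37

BAD = x4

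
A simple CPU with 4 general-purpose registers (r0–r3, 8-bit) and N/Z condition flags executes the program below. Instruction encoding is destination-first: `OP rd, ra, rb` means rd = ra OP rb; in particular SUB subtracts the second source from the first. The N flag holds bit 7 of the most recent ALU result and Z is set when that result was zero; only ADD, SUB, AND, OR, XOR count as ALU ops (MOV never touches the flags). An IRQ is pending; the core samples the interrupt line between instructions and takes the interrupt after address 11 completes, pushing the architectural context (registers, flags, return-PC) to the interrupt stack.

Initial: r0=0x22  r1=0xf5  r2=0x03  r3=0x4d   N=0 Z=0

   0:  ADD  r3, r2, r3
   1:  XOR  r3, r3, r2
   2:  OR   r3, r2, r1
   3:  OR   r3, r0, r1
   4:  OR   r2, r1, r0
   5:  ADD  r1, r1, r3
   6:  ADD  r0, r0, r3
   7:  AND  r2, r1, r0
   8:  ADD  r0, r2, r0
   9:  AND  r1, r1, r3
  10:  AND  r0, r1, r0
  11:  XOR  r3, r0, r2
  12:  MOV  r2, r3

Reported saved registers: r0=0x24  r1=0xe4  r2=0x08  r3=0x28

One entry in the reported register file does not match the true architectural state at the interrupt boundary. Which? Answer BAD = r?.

after  0: r0=0x22 r1=0xf5 r2=0x03 r3=0x50  N=0 Z=0
after  1: r0=0x22 r1=0xf5 r2=0x03 r3=0x53  N=0 Z=0
after  2: r0=0x22 r1=0xf5 r2=0x03 r3=0xf7  N=1 Z=0
after  3: r0=0x22 r1=0xf5 r2=0x03 r3=0xf7  N=1 Z=0
after  4: r0=0x22 r1=0xf5 r2=0xf7 r3=0xf7  N=1 Z=0
after  5: r0=0x22 r1=0xec r2=0xf7 r3=0xf7  N=1 Z=0
after  6: r0=0x19 r1=0xec r2=0xf7 r3=0xf7  N=0 Z=0
after  7: r0=0x19 r1=0xec r2=0x08 r3=0xf7  N=0 Z=0
after  8: r0=0x21 r1=0xec r2=0x08 r3=0xf7  N=0 Z=0
after  9: r0=0x21 r1=0xe4 r2=0x08 r3=0xf7  N=1 Z=0
after 10: r0=0x20 r1=0xe4 r2=0x08 r3=0xf7  N=0 Z=0
after 11: r0=0x20 r1=0xe4 r2=0x08 r3=0x28  N=0 Z=0
-- IRQ taken; context saved, return-PC = 12 --
mismatch: r0: reported 0x24 vs actual 0x20

BAD = r0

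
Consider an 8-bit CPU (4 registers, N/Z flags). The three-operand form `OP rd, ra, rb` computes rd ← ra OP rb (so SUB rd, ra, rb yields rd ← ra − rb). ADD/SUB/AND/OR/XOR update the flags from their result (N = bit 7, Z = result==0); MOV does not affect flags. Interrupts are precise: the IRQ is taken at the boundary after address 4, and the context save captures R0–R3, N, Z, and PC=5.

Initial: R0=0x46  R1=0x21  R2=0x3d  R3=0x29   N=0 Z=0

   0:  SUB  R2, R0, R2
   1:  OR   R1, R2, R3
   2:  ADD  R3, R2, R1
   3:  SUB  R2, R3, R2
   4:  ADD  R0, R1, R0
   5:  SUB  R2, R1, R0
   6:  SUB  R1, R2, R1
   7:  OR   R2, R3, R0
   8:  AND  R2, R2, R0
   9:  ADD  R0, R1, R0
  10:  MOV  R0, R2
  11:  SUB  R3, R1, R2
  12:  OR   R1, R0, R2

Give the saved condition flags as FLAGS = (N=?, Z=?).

after  0: R0=0x46 R1=0x21 R2=0x09 R3=0x29  N=0 Z=0
after  1: R0=0x46 R1=0x29 R2=0x09 R3=0x29  N=0 Z=0
after  2: R0=0x46 R1=0x29 R2=0x09 R3=0x32  N=0 Z=0
after  3: R0=0x46 R1=0x29 R2=0x29 R3=0x32  N=0 Z=0
after  4: R0=0x6f R1=0x29 R2=0x29 R3=0x32  N=0 Z=0
-- IRQ taken; context saved, return-PC = 5 --

FLAGS = (N=0, Z=0)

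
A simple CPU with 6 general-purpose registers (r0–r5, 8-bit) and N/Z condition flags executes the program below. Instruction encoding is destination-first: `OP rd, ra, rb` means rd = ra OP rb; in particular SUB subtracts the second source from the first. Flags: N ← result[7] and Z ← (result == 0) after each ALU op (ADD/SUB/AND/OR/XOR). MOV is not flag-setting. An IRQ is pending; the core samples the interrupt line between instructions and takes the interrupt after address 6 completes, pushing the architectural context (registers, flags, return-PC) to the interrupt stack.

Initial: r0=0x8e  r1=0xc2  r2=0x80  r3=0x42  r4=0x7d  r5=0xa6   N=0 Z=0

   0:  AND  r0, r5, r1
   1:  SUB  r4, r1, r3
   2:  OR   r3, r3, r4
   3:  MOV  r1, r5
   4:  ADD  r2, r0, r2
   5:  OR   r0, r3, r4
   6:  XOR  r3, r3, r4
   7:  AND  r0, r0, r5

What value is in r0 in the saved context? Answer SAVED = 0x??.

after  0: r0=0x82 r1=0xc2 r2=0x80 r3=0x42 r4=0x7d r5=0xa6  N=1 Z=0
after  1: r0=0x82 r1=0xc2 r2=0x80 r3=0x42 r4=0x80 r5=0xa6  N=1 Z=0
after  2: r0=0x82 r1=0xc2 r2=0x80 r3=0xc2 r4=0x80 r5=0xa6  N=1 Z=0
after  3: r0=0x82 r1=0xa6 r2=0x80 r3=0xc2 r4=0x80 r5=0xa6  N=1 Z=0
after  4: r0=0x82 r1=0xa6 r2=0x02 r3=0xc2 r4=0x80 r5=0xa6  N=0 Z=0
after  5: r0=0xc2 r1=0xa6 r2=0x02 r3=0xc2 r4=0x80 r5=0xa6  N=1 Z=0
after  6: r0=0xc2 r1=0xa6 r2=0x02 r3=0x42 r4=0x80 r5=0xa6  N=0 Z=0
-- IRQ taken; context saved, return-PC = 7 --

SAVED = 0xc2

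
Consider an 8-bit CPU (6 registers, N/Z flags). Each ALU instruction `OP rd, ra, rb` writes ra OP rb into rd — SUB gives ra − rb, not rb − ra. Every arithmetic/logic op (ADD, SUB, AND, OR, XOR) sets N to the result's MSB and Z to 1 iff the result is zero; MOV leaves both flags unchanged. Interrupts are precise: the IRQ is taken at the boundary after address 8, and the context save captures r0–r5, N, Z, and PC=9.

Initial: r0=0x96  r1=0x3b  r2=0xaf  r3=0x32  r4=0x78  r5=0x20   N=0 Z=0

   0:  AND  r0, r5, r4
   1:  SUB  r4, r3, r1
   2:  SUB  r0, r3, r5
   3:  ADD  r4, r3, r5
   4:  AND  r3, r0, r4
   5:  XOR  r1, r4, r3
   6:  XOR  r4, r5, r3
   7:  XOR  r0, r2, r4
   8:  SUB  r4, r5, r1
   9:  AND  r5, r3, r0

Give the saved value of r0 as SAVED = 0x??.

after  0: r0=0x20 r1=0x3b r2=0xaf r3=0x32 r4=0x78 r5=0x20  N=0 Z=0
after  1: r0=0x20 r1=0x3b r2=0xaf r3=0x32 r4=0xf7 r5=0x20  N=1 Z=0
after  2: r0=0x12 r1=0x3b r2=0xaf r3=0x32 r4=0xf7 r5=0x20  N=0 Z=0
after  3: r0=0x12 r1=0x3b r2=0xaf r3=0x32 r4=0x52 r5=0x20  N=0 Z=0
after  4: r0=0x12 r1=0x3b r2=0xaf r3=0x12 r4=0x52 r5=0x20  N=0 Z=0
after  5: r0=0x12 r1=0x40 r2=0xaf r3=0x12 r4=0x52 r5=0x20  N=0 Z=0
after  6: r0=0x12 r1=0x40 r2=0xaf r3=0x12 r4=0x32 r5=0x20  N=0 Z=0
after  7: r0=0x9d r1=0x40 r2=0xaf r3=0x12 r4=0x32 r5=0x20  N=1 Z=0
after  8: r0=0x9d r1=0x40 r2=0xaf r3=0x12 r4=0xe0 r5=0x20  N=1 Z=0
-- IRQ taken; context saved, return-PC = 9 --

SAVED = 0x9d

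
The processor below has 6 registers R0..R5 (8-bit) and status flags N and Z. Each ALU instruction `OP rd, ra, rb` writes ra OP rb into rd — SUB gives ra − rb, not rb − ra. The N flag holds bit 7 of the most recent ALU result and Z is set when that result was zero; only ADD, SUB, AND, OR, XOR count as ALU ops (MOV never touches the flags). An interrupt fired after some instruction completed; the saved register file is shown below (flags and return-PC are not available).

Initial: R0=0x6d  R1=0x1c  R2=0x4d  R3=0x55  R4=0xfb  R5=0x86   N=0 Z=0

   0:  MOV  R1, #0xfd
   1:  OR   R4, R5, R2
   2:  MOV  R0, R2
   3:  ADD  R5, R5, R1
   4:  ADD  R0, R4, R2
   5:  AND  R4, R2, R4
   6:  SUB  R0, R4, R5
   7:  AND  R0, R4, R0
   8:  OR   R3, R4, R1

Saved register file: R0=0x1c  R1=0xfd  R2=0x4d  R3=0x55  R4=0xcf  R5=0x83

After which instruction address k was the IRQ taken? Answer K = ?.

after  0: R0=0x6d R1=0xfd R2=0x4d R3=0x55 R4=0xfb R5=0x86  N=0 Z=0
after  1: R0=0x6d R1=0xfd R2=0x4d R3=0x55 R4=0xcf R5=0x86  N=1 Z=0
after  2: R0=0x4d R1=0xfd R2=0x4d R3=0x55 R4=0xcf R5=0x86  N=1 Z=0
after  3: R0=0x4d R1=0xfd R2=0x4d R3=0x55 R4=0xcf R5=0x83  N=1 Z=0
after  4: R0=0x1c R1=0xfd R2=0x4d R3=0x55 R4=0xcf R5=0x83  N=0 Z=0
-- IRQ taken; context saved, return-PC = 5 --

K = 4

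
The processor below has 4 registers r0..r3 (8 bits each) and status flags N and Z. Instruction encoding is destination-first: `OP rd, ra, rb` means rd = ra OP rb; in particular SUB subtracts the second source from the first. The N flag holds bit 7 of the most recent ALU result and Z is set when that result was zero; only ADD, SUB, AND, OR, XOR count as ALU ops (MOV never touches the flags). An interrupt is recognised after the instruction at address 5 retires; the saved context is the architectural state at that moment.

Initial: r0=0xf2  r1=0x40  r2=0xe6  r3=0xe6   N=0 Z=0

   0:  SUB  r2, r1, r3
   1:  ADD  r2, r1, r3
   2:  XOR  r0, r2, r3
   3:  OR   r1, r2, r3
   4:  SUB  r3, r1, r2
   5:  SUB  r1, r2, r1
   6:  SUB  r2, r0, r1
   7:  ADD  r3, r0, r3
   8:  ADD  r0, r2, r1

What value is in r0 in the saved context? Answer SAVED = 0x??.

after  0: r0=0xf2 r1=0x40 r2=0x5a r3=0xe6  N=0 Z=0
after  1: r0=0xf2 r1=0x40 r2=0x26 r3=0xe6  N=0 Z=0
after  2: r0=0xc0 r1=0x40 r2=0x26 r3=0xe6  N=1 Z=0
after  3: r0=0xc0 r1=0xe6 r2=0x26 r3=0xe6  N=1 Z=0
after  4: r0=0xc0 r1=0xe6 r2=0x26 r3=0xc0  N=1 Z=0
after  5: r0=0xc0 r1=0x40 r2=0x26 r3=0xc0  N=0 Z=0
-- IRQ taken; context saved, return-PC = 6 --

SAVED = 0xc0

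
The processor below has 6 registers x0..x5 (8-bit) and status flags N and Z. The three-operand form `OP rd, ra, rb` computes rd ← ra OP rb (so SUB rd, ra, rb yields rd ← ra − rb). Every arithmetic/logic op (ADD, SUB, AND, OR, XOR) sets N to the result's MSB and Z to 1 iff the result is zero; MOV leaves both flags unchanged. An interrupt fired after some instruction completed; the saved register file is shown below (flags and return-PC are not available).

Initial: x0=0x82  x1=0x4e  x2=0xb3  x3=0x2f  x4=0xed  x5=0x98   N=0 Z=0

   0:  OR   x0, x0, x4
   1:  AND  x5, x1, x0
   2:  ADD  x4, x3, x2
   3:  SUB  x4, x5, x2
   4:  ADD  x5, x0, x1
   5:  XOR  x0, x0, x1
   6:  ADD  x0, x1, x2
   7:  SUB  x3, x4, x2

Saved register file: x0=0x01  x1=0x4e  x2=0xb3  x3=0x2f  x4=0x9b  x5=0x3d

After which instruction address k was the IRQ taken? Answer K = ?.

K = 6

after  0: x0=0xef x1=0x4e x2=0xb3 x3=0x2f x4=0xed x5=0x98  N=1 Z=0
after  1: x0=0xef x1=0x4e x2=0xb3 x3=0x2f x4=0xed x5=0x4e  N=0 Z=0
after  2: x0=0xef x1=0x4e x2=0xb3 x3=0x2f x4=0xe2 x5=0x4e  N=1 Z=0
after  3: x0=0xef x1=0x4e x2=0xb3 x3=0x2f x4=0x9b x5=0x4e  N=1 Z=0
after  4: x0=0xef x1=0x4e x2=0xb3 x3=0x2f x4=0x9b x5=0x3d  N=0 Z=0
after  5: x0=0xa1 x1=0x4e x2=0xb3 x3=0x2f x4=0x9b x5=0x3d  N=1 Z=0
after  6: x0=0x01 x1=0x4e x2=0xb3 x3=0x2f x4=0x9b x5=0x3d  N=0 Z=0
-- IRQ taken; context saved, return-PC = 7 --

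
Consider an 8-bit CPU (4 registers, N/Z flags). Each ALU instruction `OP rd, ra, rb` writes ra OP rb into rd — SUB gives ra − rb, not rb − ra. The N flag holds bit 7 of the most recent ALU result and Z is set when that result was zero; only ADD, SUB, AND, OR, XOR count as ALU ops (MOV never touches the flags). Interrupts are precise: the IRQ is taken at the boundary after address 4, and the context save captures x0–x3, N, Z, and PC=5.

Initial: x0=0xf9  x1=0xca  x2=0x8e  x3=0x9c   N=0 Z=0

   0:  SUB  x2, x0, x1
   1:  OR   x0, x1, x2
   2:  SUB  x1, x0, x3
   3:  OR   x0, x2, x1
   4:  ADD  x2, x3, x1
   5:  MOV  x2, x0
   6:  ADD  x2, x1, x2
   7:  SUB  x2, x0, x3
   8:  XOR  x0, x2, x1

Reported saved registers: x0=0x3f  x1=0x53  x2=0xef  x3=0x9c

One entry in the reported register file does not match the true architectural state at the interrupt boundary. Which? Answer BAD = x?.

after  0: x0=0xf9 x1=0xca x2=0x2f x3=0x9c  N=0 Z=0
after  1: x0=0xef x1=0xca x2=0x2f x3=0x9c  N=1 Z=0
after  2: x0=0xef x1=0x53 x2=0x2f x3=0x9c  N=0 Z=0
after  3: x0=0x7f x1=0x53 x2=0x2f x3=0x9c  N=0 Z=0
after  4: x0=0x7f x1=0x53 x2=0xef x3=0x9c  N=1 Z=0
-- IRQ taken; context saved, return-PC = 5 --
mismatch: x0: reported 0x3f vs actual 0x7f

BAD = x0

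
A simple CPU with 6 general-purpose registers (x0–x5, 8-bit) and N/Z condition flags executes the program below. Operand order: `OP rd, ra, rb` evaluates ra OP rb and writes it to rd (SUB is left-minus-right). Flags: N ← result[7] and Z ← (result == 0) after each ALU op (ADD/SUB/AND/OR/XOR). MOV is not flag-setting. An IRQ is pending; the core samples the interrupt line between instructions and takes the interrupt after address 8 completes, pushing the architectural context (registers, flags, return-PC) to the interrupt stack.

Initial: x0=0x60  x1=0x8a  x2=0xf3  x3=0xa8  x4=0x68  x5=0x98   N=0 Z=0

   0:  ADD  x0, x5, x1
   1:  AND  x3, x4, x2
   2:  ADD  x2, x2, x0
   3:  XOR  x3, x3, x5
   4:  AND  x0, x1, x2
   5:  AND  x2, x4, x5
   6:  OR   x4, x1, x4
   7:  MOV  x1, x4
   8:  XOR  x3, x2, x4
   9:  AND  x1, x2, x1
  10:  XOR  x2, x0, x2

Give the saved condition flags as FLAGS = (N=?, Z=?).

after  0: x0=0x22 x1=0x8a x2=0xf3 x3=0xa8 x4=0x68 x5=0x98  N=0 Z=0
after  1: x0=0x22 x1=0x8a x2=0xf3 x3=0x60 x4=0x68 x5=0x98  N=0 Z=0
after  2: x0=0x22 x1=0x8a x2=0x15 x3=0x60 x4=0x68 x5=0x98  N=0 Z=0
after  3: x0=0x22 x1=0x8a x2=0x15 x3=0xf8 x4=0x68 x5=0x98  N=1 Z=0
after  4: x0=0x00 x1=0x8a x2=0x15 x3=0xf8 x4=0x68 x5=0x98  N=0 Z=1
after  5: x0=0x00 x1=0x8a x2=0x08 x3=0xf8 x4=0x68 x5=0x98  N=0 Z=0
after  6: x0=0x00 x1=0x8a x2=0x08 x3=0xf8 x4=0xea x5=0x98  N=1 Z=0
after  7: x0=0x00 x1=0xea x2=0x08 x3=0xf8 x4=0xea x5=0x98  N=1 Z=0
after  8: x0=0x00 x1=0xea x2=0x08 x3=0xe2 x4=0xea x5=0x98  N=1 Z=0
-- IRQ taken; context saved, return-PC = 9 --

FLAGS = (N=1, Z=0)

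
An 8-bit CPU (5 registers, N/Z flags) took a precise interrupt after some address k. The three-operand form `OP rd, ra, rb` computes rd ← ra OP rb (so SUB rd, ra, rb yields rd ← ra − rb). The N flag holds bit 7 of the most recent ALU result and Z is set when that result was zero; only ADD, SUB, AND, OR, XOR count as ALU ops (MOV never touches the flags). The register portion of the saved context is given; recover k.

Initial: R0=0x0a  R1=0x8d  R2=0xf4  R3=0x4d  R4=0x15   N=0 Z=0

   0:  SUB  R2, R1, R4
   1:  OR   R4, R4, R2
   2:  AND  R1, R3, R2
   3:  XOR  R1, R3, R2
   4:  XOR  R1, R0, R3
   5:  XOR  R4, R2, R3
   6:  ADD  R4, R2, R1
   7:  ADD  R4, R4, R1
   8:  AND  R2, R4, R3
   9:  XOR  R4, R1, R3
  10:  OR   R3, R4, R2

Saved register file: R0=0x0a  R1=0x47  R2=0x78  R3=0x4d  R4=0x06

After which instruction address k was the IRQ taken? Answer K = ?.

K = 7

after  0: R0=0x0a R1=0x8d R2=0x78 R3=0x4d R4=0x15  N=0 Z=0
after  1: R0=0x0a R1=0x8d R2=0x78 R3=0x4d R4=0x7d  N=0 Z=0
after  2: R0=0x0a R1=0x48 R2=0x78 R3=0x4d R4=0x7d  N=0 Z=0
after  3: R0=0x0a R1=0x35 R2=0x78 R3=0x4d R4=0x7d  N=0 Z=0
after  4: R0=0x0a R1=0x47 R2=0x78 R3=0x4d R4=0x7d  N=0 Z=0
after  5: R0=0x0a R1=0x47 R2=0x78 R3=0x4d R4=0x35  N=0 Z=0
after  6: R0=0x0a R1=0x47 R2=0x78 R3=0x4d R4=0xbf  N=1 Z=0
after  7: R0=0x0a R1=0x47 R2=0x78 R3=0x4d R4=0x06  N=0 Z=0
-- IRQ taken; context saved, return-PC = 8 --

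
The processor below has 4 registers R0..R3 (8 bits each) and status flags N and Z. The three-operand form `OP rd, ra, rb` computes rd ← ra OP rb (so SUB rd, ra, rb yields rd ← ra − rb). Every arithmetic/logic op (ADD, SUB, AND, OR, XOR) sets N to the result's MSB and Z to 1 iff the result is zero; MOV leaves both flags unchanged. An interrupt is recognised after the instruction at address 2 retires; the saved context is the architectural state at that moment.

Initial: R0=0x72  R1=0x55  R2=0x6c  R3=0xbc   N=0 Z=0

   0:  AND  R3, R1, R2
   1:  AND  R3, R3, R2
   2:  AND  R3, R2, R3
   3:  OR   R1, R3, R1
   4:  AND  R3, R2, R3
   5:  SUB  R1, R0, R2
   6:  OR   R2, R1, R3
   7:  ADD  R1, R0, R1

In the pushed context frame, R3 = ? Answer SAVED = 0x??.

SAVED = 0x44

after  0: R0=0x72 R1=0x55 R2=0x6c R3=0x44  N=0 Z=0
after  1: R0=0x72 R1=0x55 R2=0x6c R3=0x44  N=0 Z=0
after  2: R0=0x72 R1=0x55 R2=0x6c R3=0x44  N=0 Z=0
-- IRQ taken; context saved, return-PC = 3 --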